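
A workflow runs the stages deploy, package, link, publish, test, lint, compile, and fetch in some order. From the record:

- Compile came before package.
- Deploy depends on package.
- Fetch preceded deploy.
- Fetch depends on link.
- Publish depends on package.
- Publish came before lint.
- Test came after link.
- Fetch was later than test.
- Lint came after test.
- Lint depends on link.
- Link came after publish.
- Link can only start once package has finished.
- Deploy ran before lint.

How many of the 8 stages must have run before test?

4

Directly stated before test: link.
Compile reaches test via compile → package → link → test.
Package reaches test via package → link → test.
Publish reaches test via publish → link → test.
No chain forces fetch (or any of the others) ahead of test.
That's compile, link, package, and publish — 4 in all.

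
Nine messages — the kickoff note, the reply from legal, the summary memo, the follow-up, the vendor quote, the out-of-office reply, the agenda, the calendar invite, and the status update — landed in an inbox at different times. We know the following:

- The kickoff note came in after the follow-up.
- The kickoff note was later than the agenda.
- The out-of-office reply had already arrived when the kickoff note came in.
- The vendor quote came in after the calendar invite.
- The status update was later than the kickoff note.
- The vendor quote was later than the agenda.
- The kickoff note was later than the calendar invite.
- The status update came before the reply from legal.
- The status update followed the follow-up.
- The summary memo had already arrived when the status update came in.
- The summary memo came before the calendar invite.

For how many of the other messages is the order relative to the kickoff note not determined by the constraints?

1

Forced before the kickoff note: the agenda, the calendar invite, the follow-up, the out-of-office reply, and the summary memo; forced after the kickoff note: the reply from legal and the status update.
That leaves the vendor quote with no forced order relative to the kickoff note — 1.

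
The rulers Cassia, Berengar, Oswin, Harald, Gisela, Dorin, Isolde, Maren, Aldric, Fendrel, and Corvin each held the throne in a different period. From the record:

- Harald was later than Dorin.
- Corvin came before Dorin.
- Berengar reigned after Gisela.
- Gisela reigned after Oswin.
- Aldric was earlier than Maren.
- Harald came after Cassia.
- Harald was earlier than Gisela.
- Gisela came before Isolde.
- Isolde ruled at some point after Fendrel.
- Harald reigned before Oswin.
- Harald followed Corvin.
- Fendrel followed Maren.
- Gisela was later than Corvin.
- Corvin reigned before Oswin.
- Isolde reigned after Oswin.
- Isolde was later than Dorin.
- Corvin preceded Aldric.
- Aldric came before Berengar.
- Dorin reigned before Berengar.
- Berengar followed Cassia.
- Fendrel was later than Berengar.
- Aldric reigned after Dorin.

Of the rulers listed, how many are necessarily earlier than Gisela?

5

Directly stated before Gisela: Corvin, Harald, and Oswin.
Cassia reaches Gisela via Cassia → Harald → Gisela.
Dorin reaches Gisela via Dorin → Harald → Gisela.
That's Cassia, Corvin, Dorin, Harald, and Oswin — 5 in all.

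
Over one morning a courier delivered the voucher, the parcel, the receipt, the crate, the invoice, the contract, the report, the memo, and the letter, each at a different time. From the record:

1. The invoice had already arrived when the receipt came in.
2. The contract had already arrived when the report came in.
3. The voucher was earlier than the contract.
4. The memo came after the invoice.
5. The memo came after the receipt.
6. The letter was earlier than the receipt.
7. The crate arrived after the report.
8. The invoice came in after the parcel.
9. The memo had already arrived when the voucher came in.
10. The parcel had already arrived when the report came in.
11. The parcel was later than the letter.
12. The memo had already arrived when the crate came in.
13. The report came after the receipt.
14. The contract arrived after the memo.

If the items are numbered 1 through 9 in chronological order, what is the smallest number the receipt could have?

4

The invoice, the letter, and the parcel must all come before the receipt — 3 forced predecessors.
Nothing else is forced ahead of the receipt, so its earliest slot is position 3 + 1 = 4.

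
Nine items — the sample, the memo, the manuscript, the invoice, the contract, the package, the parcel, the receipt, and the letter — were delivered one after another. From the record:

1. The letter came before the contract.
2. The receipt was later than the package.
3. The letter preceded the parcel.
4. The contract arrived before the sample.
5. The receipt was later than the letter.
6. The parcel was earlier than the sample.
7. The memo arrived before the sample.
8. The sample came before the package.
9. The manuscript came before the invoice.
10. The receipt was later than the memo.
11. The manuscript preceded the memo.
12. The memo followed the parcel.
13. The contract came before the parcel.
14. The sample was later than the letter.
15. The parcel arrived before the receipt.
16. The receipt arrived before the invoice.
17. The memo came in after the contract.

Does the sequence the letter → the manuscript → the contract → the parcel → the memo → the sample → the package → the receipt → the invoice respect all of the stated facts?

yes

Check each stated constraint against the proposed order — e.g. the manuscript is ahead of the invoice; the letter is ahead of the receipt. Every pair is in the required order; nothing is violated.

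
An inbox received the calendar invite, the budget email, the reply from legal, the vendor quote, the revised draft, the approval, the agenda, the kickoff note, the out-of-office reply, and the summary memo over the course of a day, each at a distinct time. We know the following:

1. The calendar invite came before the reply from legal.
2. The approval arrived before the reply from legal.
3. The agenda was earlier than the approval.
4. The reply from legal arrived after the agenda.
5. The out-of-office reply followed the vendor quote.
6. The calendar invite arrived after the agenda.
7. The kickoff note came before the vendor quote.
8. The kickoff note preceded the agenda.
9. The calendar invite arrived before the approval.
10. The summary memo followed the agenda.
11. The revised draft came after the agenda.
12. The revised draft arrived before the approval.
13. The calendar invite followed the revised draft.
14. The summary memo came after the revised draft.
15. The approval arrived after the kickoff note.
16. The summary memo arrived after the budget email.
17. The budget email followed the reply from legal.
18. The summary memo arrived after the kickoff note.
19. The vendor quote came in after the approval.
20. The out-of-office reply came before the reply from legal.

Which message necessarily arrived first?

the kickoff note

The kickoff note has a chain of constraints placing it before every other message, so the kickoff note must be first.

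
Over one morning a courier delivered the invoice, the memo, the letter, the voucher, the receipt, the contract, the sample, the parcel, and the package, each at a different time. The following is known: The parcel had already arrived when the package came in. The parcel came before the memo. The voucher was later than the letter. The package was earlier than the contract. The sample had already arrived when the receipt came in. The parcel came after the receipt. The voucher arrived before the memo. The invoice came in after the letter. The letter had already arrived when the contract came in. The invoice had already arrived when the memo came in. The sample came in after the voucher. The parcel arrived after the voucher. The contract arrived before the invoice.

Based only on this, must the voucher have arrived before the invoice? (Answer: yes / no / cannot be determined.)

Chain the constraints: the voucher → the parcel → the package → the contract → the invoice. Each link is directly stated, so the voucher comes before the invoice.

yes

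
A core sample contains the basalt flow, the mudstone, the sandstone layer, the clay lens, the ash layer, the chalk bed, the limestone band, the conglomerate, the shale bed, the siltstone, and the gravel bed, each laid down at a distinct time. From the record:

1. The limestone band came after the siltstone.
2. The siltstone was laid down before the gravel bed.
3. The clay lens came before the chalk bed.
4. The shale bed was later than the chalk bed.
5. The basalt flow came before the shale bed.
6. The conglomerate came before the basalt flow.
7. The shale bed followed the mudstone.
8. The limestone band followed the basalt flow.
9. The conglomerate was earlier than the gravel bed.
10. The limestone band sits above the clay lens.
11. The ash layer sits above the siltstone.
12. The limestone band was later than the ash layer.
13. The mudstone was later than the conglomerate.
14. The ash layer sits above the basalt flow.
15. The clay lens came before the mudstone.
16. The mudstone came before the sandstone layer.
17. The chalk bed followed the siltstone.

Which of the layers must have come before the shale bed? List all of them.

the basalt flow, the chalk bed, the clay lens, the conglomerate, the mudstone, the siltstone

Directly stated before the shale bed: the basalt flow, the chalk bed, and the mudstone.
The clay lens reaches the shale bed via the clay lens → the mudstone → the shale bed.
The conglomerate reaches the shale bed via the conglomerate → the mudstone → the shale bed.
The siltstone reaches the shale bed via the siltstone → the chalk bed → the shale bed.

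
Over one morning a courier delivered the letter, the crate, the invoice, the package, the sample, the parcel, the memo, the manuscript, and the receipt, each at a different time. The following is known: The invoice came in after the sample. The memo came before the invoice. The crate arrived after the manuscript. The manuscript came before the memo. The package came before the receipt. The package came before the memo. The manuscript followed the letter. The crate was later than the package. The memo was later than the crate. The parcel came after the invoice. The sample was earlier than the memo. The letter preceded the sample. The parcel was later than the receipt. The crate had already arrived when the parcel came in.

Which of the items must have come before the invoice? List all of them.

Directly stated before the invoice: the memo and the sample.
The crate reaches the invoice via the crate → the memo → the invoice.
The letter reaches the invoice via the letter → the sample → the invoice.
The manuscript reaches the invoice via the manuscript → the memo → the invoice.
Likewise the package reaches the invoice by chaining the stated constraints.

the crate, the letter, the manuscript, the memo, the package, the sample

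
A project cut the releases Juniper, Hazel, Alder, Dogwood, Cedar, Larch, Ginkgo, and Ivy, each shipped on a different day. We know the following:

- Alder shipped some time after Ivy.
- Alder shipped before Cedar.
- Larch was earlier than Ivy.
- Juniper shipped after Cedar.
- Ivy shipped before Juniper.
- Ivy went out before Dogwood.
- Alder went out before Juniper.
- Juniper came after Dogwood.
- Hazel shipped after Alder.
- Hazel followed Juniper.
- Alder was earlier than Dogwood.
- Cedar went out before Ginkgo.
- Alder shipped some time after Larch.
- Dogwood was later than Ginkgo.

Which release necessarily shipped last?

Every other release has a chain of constraints placing it before Hazel, so Hazel is last.

Hazel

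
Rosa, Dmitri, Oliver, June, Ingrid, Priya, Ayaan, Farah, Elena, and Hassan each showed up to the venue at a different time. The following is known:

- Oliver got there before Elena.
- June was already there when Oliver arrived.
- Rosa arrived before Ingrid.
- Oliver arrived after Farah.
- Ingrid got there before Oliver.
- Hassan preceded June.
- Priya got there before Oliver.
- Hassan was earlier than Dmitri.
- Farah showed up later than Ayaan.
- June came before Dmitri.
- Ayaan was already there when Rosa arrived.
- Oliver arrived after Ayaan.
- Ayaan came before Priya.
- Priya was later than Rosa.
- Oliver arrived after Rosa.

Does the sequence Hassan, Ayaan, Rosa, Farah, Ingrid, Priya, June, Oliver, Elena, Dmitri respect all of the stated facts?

yes

Check each stated constraint against the proposed order — e.g. Hassan is ahead of June; Hassan is ahead of Dmitri. Every pair is in the required order; nothing is violated.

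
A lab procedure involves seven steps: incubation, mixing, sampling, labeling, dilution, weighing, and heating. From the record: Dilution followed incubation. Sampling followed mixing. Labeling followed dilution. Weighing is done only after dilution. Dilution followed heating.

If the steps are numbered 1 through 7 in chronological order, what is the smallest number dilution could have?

Heating and incubation must both come before dilution — 2 forced predecessors.
Nothing else is forced ahead of dilution, so its earliest slot is position 2 + 1 = 3.

3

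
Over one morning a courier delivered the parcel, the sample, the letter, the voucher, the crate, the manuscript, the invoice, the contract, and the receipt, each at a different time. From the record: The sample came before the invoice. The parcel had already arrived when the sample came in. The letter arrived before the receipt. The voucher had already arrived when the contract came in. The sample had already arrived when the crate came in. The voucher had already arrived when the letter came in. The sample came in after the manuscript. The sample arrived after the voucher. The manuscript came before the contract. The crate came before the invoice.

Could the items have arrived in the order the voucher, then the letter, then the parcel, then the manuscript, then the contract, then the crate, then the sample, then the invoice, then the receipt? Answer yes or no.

The constraints require the sample before the crate, but in the proposed sequence the crate appears ahead of the sample. That one violation is enough.

no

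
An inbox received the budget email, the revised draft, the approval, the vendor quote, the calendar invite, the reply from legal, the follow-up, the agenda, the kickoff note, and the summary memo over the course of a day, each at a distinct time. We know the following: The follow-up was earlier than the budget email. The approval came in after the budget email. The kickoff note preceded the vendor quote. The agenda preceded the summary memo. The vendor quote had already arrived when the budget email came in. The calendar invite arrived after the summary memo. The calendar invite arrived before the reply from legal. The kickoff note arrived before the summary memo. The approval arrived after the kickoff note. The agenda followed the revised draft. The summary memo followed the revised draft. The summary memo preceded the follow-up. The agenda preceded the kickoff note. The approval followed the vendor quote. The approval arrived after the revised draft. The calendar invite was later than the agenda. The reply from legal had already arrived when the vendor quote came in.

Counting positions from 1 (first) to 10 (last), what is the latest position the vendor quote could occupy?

8

The vendor quote must come before the approval and the budget email — 2 messages forced after it.
Everything else can be placed before the vendor quote in some valid order, so the vendor quote can sit as late as position 10 − 2 = 8.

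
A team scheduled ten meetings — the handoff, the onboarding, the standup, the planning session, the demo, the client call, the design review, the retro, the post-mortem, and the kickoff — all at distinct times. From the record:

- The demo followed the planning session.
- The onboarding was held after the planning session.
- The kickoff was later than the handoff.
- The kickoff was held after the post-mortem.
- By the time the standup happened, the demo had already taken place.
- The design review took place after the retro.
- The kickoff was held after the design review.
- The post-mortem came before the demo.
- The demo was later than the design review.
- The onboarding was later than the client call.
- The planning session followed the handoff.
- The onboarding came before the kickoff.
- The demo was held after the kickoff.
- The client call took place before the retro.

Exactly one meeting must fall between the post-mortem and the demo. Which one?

Tracing the constraints gives the post-mortem → the kickoff → the demo, so the kickoff sits after the post-mortem and before the demo.
No other meeting is forced both after the post-mortem and before the demo.

the kickoff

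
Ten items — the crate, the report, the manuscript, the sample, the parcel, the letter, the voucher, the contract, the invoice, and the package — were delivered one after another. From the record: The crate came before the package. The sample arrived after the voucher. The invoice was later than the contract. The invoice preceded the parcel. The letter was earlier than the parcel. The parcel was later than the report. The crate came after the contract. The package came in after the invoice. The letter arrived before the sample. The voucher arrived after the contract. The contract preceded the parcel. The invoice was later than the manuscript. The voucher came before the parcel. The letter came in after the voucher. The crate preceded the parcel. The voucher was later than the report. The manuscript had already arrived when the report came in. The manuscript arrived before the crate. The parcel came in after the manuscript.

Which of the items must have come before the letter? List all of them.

Directly stated before the letter: the voucher.
The contract reaches the letter via the contract → the voucher → the letter.
The manuscript reaches the letter via the manuscript → the report → the voucher → the letter.
The report reaches the letter via the report → the voucher → the letter.
No chain forces the sample (or any of the others) ahead of the letter.

the contract, the manuscript, the report, the voucher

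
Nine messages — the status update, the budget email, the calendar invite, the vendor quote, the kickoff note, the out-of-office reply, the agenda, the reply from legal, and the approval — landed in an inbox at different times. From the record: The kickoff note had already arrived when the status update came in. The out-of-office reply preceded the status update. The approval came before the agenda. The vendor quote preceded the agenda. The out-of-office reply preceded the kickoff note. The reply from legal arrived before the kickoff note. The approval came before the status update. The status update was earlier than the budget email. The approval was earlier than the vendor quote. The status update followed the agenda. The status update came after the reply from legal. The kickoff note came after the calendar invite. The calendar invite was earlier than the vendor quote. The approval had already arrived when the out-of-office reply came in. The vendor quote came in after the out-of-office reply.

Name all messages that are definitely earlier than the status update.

the agenda, the approval, the calendar invite, the kickoff note, the out-of-office reply, the reply from legal, the vendor quote

Directly stated before the status update: the agenda, the approval, the kickoff note, the out-of-office reply, and the reply from legal.
The calendar invite reaches the status update via the calendar invite → the kickoff note → the status update.
The vendor quote reaches the status update via the vendor quote → the agenda → the status update.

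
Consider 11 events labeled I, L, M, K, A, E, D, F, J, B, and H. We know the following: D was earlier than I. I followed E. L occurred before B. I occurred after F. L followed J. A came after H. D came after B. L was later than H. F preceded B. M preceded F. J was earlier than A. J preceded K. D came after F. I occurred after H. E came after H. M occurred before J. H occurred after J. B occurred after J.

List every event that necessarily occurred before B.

Directly stated before B: F, J, and L.
H reaches B via H → L → B.
M reaches B via M → J → B.

F, H, J, L, M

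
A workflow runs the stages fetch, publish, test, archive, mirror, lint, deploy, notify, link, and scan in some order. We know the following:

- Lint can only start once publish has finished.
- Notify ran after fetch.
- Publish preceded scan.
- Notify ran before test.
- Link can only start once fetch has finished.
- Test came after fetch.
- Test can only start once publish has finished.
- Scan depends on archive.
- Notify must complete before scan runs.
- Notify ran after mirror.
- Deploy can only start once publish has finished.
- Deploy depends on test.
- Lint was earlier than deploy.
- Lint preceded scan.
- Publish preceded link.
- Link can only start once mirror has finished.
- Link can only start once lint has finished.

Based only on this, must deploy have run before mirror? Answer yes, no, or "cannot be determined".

Tracing the constraints gives mirror → notify → test → deploy, so mirror must come before deploy.
That means deploy cannot be before mirror.

no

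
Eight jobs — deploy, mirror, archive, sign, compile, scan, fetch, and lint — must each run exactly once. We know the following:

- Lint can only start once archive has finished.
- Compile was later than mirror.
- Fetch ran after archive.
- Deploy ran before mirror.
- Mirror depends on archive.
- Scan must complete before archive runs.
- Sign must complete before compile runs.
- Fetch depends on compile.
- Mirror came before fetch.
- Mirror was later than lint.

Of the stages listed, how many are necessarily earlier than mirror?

4

Directly stated before mirror: archive, deploy, and lint.
Scan reaches mirror via scan → archive → mirror.
That's archive, deploy, lint, and scan — 4 in all.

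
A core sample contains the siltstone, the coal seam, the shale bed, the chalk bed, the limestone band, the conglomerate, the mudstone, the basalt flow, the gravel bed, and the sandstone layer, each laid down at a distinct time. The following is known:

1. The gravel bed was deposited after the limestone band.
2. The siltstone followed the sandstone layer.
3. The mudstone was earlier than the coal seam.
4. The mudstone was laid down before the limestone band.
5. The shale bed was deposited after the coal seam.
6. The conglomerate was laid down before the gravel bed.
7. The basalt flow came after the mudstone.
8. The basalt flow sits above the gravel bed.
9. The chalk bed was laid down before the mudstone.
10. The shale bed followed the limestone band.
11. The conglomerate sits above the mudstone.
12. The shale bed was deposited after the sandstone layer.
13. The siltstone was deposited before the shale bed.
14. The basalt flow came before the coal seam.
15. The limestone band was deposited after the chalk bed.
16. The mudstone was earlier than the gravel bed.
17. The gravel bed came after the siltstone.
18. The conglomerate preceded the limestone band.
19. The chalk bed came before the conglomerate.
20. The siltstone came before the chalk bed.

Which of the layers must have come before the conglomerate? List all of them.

the chalk bed, the mudstone, the sandstone layer, the siltstone

Directly stated before the conglomerate: the chalk bed and the mudstone.
The sandstone layer reaches the conglomerate via the sandstone layer → the siltstone → the chalk bed → the conglomerate.
The siltstone reaches the conglomerate via the siltstone → the chalk bed → the conglomerate.
No chain forces the limestone band (or any of the others) ahead of the conglomerate.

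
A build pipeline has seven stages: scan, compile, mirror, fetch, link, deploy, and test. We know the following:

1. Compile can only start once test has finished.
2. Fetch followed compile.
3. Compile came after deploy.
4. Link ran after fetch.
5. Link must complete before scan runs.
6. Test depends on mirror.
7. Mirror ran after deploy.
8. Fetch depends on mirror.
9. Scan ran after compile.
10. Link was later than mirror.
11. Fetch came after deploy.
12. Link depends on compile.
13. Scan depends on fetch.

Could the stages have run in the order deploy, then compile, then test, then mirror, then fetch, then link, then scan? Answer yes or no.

The constraints require mirror before test, but in the proposed sequence test appears ahead of mirror. That one violation is enough.

no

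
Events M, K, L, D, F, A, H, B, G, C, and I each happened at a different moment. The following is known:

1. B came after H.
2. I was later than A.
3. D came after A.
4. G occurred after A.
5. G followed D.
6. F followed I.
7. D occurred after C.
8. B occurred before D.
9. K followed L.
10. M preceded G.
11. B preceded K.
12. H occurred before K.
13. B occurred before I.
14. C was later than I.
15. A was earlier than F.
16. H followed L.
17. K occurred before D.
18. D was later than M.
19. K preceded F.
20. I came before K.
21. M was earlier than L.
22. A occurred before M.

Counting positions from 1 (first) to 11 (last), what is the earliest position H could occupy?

4

A, L, and M must all come before H — 3 forced predecessors.
Nothing else is forced ahead of H, so its earliest slot is position 3 + 1 = 4.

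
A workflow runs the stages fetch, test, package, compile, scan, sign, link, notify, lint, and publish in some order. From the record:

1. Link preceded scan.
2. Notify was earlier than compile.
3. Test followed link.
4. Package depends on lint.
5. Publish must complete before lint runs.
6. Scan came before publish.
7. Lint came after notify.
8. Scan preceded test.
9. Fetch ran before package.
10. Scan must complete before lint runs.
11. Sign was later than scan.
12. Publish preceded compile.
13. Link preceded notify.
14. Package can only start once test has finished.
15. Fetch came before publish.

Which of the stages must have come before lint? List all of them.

fetch, link, notify, publish, scan

Directly stated before lint: notify, publish, and scan.
Fetch reaches lint via fetch → publish → lint.
Link reaches lint via link → scan → lint.
No chain forces package (or any of the others) ahead of lint.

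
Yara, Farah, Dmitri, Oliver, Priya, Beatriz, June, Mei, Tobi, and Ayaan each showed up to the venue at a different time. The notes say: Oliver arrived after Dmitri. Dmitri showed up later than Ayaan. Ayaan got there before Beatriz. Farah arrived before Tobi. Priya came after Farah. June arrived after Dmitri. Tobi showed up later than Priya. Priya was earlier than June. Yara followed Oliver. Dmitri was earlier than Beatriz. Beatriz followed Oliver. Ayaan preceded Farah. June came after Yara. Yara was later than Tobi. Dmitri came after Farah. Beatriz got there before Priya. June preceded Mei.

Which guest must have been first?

Ayaan

Ayaan has a chain of constraints placing them before every other guest, so Ayaan must be first.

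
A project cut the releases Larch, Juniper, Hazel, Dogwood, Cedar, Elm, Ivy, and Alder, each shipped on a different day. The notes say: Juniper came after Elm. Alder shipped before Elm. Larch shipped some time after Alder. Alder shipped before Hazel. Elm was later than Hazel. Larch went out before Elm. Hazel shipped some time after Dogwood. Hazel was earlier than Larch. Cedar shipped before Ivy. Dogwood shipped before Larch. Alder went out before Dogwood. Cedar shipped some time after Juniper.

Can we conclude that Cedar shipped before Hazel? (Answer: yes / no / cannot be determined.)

Tracing the constraints gives Hazel → Elm → Juniper → Cedar, so Hazel must come before Cedar.
That means Cedar cannot be before Hazel.

no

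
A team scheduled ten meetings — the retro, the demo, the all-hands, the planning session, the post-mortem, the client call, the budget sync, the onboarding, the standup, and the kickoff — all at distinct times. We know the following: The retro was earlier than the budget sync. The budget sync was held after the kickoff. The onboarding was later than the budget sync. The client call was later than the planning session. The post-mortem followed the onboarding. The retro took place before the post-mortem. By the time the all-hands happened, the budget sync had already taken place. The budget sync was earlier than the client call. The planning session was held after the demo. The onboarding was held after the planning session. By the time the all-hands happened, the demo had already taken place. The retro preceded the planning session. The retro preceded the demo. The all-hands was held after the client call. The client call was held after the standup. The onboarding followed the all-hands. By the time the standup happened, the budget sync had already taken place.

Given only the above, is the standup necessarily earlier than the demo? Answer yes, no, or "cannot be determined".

No chain of stated constraints runs from the standup to the demo, and none runs from the demo to the standup either.
So the relative order of the standup and the demo is not fixed by the given facts.

cannot be determined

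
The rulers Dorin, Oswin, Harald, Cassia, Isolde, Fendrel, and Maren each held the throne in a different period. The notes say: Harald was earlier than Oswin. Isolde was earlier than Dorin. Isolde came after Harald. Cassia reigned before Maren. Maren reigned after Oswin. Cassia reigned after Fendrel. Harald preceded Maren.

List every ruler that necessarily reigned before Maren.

Directly stated before Maren: Cassia, Harald, and Oswin.
Fendrel reaches Maren via Fendrel → Cassia → Maren.
No chain forces Isolde (or any of the others) ahead of Maren.

Cassia, Fendrel, Harald, Oswin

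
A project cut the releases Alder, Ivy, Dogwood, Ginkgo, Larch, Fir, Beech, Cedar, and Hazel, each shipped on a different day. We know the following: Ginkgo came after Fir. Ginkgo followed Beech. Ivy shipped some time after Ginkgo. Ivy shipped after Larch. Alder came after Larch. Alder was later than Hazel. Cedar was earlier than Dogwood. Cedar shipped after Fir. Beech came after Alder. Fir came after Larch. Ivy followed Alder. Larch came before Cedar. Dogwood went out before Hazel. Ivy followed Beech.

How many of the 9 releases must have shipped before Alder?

Directly stated before Alder: Hazel and Larch.
Cedar reaches Alder via Cedar → Dogwood → Hazel → Alder.
Dogwood reaches Alder via Dogwood → Hazel → Alder.
Fir reaches Alder via Fir → Cedar → Dogwood → Hazel → Alder.
No chain forces Beech (or any of the others) ahead of Alder.
That's Cedar, Dogwood, Fir, Hazel, and Larch — 5 in all.

5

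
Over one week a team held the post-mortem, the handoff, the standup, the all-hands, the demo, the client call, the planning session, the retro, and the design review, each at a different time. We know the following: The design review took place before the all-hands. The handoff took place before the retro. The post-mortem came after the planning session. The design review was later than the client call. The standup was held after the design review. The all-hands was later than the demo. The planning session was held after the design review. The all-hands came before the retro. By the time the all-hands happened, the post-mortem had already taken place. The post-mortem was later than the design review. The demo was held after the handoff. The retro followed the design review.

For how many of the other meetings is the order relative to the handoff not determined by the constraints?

5

Forced after the handoff: the all-hands, the demo, and the retro.
That leaves the client call, the design review, the planning session, the post-mortem, and the standup with no forced order relative to the handoff — 5.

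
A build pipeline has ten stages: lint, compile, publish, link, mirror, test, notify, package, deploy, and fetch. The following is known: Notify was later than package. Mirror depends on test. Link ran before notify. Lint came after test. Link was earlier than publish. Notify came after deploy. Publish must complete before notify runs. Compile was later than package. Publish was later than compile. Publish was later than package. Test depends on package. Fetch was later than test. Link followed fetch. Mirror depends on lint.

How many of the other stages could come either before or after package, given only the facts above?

Forced after package: compile, fetch, link, lint, mirror, notify, publish, and test.
That leaves deploy with no forced order relative to package — 1.

1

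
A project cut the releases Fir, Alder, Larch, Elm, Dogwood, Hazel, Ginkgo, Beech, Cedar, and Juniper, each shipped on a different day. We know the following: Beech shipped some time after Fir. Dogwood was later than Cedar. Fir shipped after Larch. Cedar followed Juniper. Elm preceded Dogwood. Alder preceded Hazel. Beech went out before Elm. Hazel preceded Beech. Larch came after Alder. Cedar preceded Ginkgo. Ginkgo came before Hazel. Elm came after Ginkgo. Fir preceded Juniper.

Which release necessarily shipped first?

Alder

Alder has a chain of constraints placing it before every other release, so Alder must be first.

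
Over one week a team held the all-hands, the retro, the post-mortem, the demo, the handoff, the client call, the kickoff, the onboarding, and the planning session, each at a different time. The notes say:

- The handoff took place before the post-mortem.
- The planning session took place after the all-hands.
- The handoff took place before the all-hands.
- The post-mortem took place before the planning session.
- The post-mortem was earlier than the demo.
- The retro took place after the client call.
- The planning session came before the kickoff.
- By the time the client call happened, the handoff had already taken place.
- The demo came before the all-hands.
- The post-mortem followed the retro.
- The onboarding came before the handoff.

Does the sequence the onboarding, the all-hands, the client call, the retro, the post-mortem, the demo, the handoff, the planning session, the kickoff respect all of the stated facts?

The constraints require the handoff before the all-hands, but in the proposed sequence the all-hands appears ahead of the handoff. That one violation is enough.

no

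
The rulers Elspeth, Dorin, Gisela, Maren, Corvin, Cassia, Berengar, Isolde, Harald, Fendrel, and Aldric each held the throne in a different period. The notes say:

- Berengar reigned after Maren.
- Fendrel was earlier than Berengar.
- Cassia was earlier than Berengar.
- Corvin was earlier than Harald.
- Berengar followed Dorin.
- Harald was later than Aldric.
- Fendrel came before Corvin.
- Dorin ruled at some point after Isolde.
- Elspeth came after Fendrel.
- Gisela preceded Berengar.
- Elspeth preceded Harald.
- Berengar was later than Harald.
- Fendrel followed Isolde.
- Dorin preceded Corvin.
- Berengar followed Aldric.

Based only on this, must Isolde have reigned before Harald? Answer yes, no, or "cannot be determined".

Chain the constraints: Isolde → Dorin → Corvin → Harald. Each link is directly stated, so Isolde comes before Harald.

yes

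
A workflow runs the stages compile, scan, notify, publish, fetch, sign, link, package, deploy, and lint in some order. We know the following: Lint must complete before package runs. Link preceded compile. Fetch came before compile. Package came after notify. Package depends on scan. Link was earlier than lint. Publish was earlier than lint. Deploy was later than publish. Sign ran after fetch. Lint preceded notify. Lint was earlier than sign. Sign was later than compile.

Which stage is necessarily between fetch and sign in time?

Tracing the constraints gives fetch → compile → sign, so compile sits after fetch and before sign.
No other stage is forced both after fetch and before sign.

compile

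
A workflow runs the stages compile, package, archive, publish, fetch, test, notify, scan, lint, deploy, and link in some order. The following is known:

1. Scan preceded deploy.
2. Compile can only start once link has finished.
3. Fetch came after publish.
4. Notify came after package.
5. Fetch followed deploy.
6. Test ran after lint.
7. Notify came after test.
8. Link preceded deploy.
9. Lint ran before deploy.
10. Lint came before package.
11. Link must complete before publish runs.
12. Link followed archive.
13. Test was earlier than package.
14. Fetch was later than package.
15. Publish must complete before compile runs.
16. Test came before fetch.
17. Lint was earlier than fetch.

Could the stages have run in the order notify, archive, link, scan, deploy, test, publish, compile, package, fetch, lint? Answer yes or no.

no

The constraints require lint before deploy, but in the proposed sequence deploy appears ahead of lint. That one violation is enough.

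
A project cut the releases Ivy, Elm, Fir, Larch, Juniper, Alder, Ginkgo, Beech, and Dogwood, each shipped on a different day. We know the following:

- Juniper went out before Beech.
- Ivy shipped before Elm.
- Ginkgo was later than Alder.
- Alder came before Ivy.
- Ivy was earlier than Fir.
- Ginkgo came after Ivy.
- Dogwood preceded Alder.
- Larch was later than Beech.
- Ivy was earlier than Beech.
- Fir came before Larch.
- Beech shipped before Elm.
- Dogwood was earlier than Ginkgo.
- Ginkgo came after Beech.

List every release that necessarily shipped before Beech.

Alder, Dogwood, Ivy, Juniper

Directly stated before Beech: Ivy and Juniper.
Alder reaches Beech via Alder → Ivy → Beech.
Dogwood reaches Beech via Dogwood → Alder → Ivy → Beech.
No chain forces Fir (or any of the others) ahead of Beech.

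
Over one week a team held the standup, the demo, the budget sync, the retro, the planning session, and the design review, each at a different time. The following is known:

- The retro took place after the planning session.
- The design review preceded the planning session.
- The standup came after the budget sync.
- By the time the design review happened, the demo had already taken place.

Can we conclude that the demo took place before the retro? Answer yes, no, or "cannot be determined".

yes

Chain the constraints: the demo → the design review → the planning session → the retro. Each link is directly stated, so the demo comes before the retro.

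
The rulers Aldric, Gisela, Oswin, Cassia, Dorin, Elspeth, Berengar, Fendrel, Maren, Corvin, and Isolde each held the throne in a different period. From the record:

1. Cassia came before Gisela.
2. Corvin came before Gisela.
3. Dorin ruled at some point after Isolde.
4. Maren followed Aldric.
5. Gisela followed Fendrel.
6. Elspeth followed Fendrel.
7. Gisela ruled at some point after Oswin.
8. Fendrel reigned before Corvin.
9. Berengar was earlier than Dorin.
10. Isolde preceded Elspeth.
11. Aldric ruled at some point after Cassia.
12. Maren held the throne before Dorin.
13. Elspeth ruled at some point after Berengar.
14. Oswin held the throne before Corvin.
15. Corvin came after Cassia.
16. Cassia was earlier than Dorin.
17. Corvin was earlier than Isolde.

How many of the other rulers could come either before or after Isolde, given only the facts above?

Forced before Isolde: Cassia, Corvin, Fendrel, and Oswin; forced after Isolde: Dorin and Elspeth.
That leaves Aldric, Berengar, Gisela, and Maren with no forced order relative to Isolde — 4.

4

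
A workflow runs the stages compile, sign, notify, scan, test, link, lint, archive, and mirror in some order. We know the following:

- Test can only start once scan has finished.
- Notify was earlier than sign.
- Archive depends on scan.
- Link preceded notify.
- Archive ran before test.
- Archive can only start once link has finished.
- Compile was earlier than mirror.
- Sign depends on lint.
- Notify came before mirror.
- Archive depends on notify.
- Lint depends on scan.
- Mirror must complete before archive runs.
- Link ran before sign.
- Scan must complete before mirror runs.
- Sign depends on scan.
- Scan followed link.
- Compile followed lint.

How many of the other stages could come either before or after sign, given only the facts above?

Forced before sign: link, lint, notify, and scan.
That leaves archive, compile, mirror, and test with no forced order relative to sign — 4.

4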